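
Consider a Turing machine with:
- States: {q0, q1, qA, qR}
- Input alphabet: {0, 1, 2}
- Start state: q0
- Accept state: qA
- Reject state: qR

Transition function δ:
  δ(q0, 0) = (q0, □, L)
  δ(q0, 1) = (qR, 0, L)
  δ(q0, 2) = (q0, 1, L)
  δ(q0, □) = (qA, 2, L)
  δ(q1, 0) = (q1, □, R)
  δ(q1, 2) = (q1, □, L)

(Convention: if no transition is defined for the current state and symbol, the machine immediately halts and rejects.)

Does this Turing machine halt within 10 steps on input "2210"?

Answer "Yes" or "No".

Execution trace:
Initial: [q0]2210
Step 1: δ(q0, 2) = (q0, 1, L) → [q0]□1210
Step 2: δ(q0, □) = (qA, 2, L) → [qA]□21210

The machine reaches the accept state qA and halts.
The machine halted after 2 steps (within the 10-step bound).

Answer: Yes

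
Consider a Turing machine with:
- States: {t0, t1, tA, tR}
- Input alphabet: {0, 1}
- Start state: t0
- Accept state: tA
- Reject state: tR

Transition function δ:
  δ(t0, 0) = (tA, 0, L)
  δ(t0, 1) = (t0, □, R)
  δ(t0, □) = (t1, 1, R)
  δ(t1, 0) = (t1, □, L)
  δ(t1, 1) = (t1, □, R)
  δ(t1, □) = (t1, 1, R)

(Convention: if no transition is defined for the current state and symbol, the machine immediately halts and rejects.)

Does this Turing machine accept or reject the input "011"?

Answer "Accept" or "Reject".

Execution trace:
Initial: [t0]011
Step 1: δ(t0, 0) = (tA, 0, L) → [tA]□011

The machine reaches the accept state tA and halts.

Answer: Accept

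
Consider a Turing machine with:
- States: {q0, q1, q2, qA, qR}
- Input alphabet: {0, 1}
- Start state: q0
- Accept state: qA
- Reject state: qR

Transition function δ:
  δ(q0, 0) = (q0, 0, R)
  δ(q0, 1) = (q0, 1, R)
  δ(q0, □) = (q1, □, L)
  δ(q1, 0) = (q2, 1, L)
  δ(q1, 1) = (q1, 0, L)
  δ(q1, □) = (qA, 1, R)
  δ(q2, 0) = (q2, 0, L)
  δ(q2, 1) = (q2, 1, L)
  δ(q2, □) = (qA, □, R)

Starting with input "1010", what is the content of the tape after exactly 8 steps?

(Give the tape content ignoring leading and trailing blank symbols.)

Execution trace:
Initial: [q0]1010
Step 1: δ(q0, 1) = (q0, 1, R) → 1[q0]010
Step 2: δ(q0, 0) = (q0, 0, R) → 10[q0]10
Step 3: δ(q0, 1) = (q0, 1, R) → 101[q0]0
Step 4: δ(q0, 0) = (q0, 0, R) → 1010[q0]□
Step 5: δ(q0, □) = (q1, □, L) → 101[q1]0□
Step 6: δ(q1, 0) = (q2, 1, L) → 10[q2]11□
Step 7: δ(q2, 1) = (q2, 1, L) → 1[q2]011□
Step 8: δ(q2, 0) = (q2, 0, L) → [q2]1011□

After 8 steps, the tape (ignoring leading/trailing blanks) is: 1011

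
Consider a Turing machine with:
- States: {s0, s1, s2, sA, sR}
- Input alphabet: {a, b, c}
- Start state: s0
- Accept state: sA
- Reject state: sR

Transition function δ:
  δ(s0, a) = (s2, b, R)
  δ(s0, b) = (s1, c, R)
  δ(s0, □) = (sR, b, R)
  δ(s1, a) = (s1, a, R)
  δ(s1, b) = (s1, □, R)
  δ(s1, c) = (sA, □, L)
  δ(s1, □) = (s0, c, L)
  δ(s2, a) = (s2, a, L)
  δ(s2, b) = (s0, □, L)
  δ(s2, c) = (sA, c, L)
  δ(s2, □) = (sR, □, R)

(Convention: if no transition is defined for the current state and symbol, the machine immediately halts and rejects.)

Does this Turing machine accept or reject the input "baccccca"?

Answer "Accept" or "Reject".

Execution trace:
Initial: [s0]baccccca
Step 1: δ(s0, b) = (s1, c, R) → c[s1]accccca
Step 2: δ(s1, a) = (s1, a, R) → ca[s1]ccccca
Step 3: δ(s1, c) = (sA, □, L) → c[sA]a□cccca

The machine reaches the accept state sA and halts.

Answer: Accept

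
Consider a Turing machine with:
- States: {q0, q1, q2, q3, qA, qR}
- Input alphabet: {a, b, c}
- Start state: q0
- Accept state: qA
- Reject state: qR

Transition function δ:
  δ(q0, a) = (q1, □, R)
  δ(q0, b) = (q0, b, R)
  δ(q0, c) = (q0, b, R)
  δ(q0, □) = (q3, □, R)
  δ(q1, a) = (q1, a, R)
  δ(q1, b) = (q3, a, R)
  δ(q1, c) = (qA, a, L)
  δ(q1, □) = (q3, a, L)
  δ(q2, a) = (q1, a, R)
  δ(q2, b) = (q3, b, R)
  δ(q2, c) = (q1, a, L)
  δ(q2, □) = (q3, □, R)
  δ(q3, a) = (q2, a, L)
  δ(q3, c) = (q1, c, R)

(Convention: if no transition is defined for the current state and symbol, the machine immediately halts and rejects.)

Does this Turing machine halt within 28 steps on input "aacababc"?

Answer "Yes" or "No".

Execution trace:
Initial: [q0]aacababc
Step 1: δ(q0, a) = (q1, □, R) → □[q1]acababc
Step 2: δ(q1, a) = (q1, a, R) → □a[q1]cababc
Step 3: δ(q1, c) = (qA, a, L) → □[qA]aaababc

The machine reaches the accept state qA and halts.
The machine halted after 3 steps (within the 28-step bound).

Answer: Yes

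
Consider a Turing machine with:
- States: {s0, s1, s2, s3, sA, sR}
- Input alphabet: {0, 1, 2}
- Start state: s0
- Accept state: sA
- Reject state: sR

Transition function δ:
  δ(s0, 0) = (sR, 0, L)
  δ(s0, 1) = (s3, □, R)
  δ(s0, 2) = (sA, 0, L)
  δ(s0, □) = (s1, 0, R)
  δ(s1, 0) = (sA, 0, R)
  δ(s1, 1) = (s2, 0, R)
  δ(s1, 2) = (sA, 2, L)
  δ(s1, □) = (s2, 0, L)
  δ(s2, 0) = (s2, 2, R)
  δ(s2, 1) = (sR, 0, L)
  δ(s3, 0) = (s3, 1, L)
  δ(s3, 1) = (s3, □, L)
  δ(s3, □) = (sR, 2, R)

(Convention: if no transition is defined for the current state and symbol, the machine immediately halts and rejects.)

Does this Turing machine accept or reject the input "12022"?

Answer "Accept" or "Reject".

Execution trace:
Initial: [s0]12022
Step 1: δ(s0, 1) = (s3, □, R) → □[s3]2022

No transition is defined for δ(s3, 2). By convention the machine halts and rejects.

Answer: Reject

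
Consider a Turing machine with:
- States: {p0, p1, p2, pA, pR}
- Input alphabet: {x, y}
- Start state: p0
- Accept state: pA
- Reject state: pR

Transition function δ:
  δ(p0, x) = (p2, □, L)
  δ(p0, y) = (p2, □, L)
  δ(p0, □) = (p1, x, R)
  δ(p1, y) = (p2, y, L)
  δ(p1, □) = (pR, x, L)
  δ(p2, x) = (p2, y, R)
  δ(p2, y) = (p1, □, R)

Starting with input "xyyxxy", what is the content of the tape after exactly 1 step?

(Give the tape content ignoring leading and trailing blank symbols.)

Execution trace:
Initial: [p0]xyyxxy
Step 1: δ(p0, x) = (p2, □, L) → [p2]□□yyxxy

No transition is defined for δ(p2, □). By convention the machine halts and rejects.

After 1 step, the tape (ignoring leading/trailing blanks) is: yyxxy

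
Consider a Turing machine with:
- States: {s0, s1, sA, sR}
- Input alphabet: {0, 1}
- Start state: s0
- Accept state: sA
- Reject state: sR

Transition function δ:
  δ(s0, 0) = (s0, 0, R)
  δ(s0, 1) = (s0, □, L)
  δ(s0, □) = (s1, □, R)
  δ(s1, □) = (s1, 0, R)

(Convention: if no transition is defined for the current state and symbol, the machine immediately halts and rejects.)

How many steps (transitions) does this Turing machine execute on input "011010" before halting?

Execution trace:
Initial: [s0]011010
Step 1: δ(s0, 0) = (s0, 0, R) → 0[s0]11010
Step 2: δ(s0, 1) = (s0, □, L) → [s0]0□1010
Step 3: δ(s0, 0) = (s0, 0, R) → 0[s0]□1010
Step 4: δ(s0, □) = (s1, □, R) → 0□[s1]1010

No transition is defined for δ(s1, 1). By convention the machine halts and rejects.

The machine executed 4 steps before halting.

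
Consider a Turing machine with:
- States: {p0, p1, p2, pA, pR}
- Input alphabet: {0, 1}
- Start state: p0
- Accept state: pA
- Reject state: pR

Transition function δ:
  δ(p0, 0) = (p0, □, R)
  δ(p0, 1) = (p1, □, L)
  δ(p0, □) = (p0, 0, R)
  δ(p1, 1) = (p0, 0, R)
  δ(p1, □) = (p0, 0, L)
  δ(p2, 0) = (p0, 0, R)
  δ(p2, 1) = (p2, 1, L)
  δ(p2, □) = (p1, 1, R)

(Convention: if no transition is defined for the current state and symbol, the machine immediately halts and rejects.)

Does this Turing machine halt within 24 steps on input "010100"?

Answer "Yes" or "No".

Execution trace:
Initial: [p0]010100
Step 1: δ(p0, 0) = (p0, □, R) → □[p0]10100
Step 2: δ(p0, 1) = (p1, □, L) → [p1]□□0100
Step 3: δ(p1, □) = (p0, 0, L) → [p0]□0□0100
Step 4: δ(p0, □) = (p0, 0, R) → 0[p0]0□0100
Step 5: δ(p0, 0) = (p0, □, R) → 0□[p0]□0100
Step 6: δ(p0, □) = (p0, 0, R) → 0□0[p0]0100
Step 7: δ(p0, 0) = (p0, □, R) → 0□0□[p0]100
Step 8: δ(p0, 1) = (p1, □, L) → 0□0[p1]□□00
Step 9: δ(p1, □) = (p0, 0, L) → 0□[p0]00□00
Step 10: δ(p0, 0) = (p0, □, R) → 0□□[p0]0□00
Step 11: δ(p0, 0) = (p0, □, R) → 0□□□[p0]□00
Step 12: δ(p0, □) = (p0, 0, R) → 0□□□0[p0]00
Step 13: δ(p0, 0) = (p0, □, R) → 0□□□0□[p0]0
Step 14: δ(p0, 0) = (p0, □, R) → 0□□□0□□[p0]□
Step 15: δ(p0, □) = (p0, 0, R) → 0□□□0□□0[p0]□
Step 16: δ(p0, □) = (p0, 0, R) → 0□□□0□□00[p0]□
Step 17: δ(p0, □) = (p0, 0, R) → 0□□□0□□000[p0]□
Step 18: δ(p0, □) = (p0, 0, R) → 0□□□0□□0000[p0]□
Step 19: δ(p0, □) = (p0, 0, R) → 0□□□0□□00000[p0]□
Step 20: δ(p0, □) = (p0, 0, R) → 0□□□0□□000000[p0]□
Step 21: δ(p0, □) = (p0, 0, R) → 0□□□0□□0000000[p0]□
Step 22: δ(p0, □) = (p0, 0, R) → 0□□□0□□00000000[p0]□
Step 23: δ(p0, □) = (p0, 0, R) → 0□□□0□□000000000[p0]□
Step 24: δ(p0, □) = (p0, 0, R) → 0□□□0□□0000000000[p0]□

The machine has not reached a halting state after 24 steps.
The machine did not halt within the 24-step bound.

Answer: No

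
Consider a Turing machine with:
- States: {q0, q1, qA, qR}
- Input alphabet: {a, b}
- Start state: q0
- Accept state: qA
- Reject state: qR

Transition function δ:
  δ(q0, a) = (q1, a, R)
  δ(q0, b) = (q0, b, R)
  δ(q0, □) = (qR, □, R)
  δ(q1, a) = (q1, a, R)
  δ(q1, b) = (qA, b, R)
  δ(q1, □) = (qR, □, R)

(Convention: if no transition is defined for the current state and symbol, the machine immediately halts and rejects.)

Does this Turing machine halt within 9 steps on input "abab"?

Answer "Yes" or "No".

Execution trace:
Initial: [q0]abab
Step 1: δ(q0, a) = (q1, a, R) → a[q1]bab
Step 2: δ(q1, b) = (qA, b, R) → ab[qA]ab

The machine reaches the accept state qA and halts.
The machine halted after 2 steps (within the 9-step bound).

Answer: Yes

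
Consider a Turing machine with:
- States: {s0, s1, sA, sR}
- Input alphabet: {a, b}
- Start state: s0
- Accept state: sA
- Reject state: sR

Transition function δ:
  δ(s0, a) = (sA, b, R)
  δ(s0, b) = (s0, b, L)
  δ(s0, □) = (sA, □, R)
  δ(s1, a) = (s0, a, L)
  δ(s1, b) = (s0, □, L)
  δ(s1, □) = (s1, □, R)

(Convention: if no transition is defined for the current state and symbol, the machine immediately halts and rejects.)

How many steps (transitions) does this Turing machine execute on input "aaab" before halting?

Execution trace:
Initial: [s0]aaab
Step 1: δ(s0, a) = (sA, b, R) → b[sA]aab

The machine reaches the accept state sA and halts.

The machine executed 1 step before halting.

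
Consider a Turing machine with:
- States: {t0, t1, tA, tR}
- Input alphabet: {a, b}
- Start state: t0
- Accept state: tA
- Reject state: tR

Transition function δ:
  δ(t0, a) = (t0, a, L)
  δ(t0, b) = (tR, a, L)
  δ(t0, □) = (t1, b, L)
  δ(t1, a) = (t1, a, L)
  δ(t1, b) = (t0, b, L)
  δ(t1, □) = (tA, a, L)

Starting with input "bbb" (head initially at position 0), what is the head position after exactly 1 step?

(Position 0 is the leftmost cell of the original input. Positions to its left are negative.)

Execution trace (head position shown):
Step 0: [t0]bbb  (head at position 0)
Step 1: move left → [tR]□abb  (head at position -1)

After 1 step, the head is at position -1.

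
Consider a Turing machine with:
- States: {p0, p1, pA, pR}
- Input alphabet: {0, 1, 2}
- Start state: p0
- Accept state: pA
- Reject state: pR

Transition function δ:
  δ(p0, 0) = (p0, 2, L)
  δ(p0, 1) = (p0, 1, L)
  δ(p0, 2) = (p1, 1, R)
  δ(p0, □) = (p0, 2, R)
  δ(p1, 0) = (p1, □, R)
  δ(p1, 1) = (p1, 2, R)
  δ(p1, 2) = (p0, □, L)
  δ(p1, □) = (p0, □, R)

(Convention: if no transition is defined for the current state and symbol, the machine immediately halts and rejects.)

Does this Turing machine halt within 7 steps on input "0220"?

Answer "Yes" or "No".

Execution trace:
Initial: [p0]0220
Step 1: δ(p0, 0) = (p0, 2, L) → [p0]□2220
Step 2: δ(p0, □) = (p0, 2, R) → 2[p0]2220
Step 3: δ(p0, 2) = (p1, 1, R) → 21[p1]220
Step 4: δ(p1, 2) = (p0, □, L) → 2[p0]1□20
Step 5: δ(p0, 1) = (p0, 1, L) → [p0]21□20
Step 6: δ(p0, 2) = (p1, 1, R) → 1[p1]1□20
Step 7: δ(p1, 1) = (p1, 2, R) → 12[p1]□20

The machine has not reached a halting state after 7 steps.
The machine did not halt within the 7-step bound.

Answer: No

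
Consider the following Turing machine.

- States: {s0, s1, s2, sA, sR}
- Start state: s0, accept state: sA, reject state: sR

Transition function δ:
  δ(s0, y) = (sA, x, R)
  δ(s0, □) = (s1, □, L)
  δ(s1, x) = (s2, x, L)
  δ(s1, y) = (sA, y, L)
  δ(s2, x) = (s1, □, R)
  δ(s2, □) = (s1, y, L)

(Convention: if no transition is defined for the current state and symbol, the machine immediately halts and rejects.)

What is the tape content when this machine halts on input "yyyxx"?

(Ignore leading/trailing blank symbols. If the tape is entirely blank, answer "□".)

Execution trace:
Initial: [s0]yyyxx
Step 1: δ(s0, y) = (sA, x, R) → x[sA]yyxx

The machine reaches the accept state sA and halts.

Final tape (ignoring leading/trailing blanks): xyyxx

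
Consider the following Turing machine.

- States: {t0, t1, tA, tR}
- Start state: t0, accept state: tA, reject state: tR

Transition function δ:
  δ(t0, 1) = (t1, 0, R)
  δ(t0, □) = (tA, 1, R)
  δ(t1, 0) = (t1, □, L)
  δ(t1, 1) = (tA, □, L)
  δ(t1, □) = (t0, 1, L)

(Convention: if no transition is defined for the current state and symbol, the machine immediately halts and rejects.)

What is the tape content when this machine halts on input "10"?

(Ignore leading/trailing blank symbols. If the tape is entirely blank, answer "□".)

Execution trace:
Initial: [t0]10
Step 1: δ(t0, 1) = (t1, 0, R) → 0[t1]0
Step 2: δ(t1, 0) = (t1, □, L) → [t1]0□
Step 3: δ(t1, 0) = (t1, □, L) → [t1]□□□
Step 4: δ(t1, □) = (t0, 1, L) → [t0]□1□□
Step 5: δ(t0, □) = (tA, 1, R) → 1[tA]1□□

The machine reaches the accept state tA and halts.

Final tape (ignoring leading/trailing blanks): 11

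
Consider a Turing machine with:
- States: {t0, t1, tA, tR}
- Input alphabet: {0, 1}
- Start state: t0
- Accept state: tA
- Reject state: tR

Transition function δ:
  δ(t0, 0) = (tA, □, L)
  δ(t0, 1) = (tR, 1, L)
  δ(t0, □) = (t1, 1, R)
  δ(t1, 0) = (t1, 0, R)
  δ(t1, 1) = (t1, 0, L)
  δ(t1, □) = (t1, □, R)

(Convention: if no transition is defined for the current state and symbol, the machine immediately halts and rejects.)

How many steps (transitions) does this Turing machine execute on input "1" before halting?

Execution trace:
Initial: [t0]1
Step 1: δ(t0, 1) = (tR, 1, L) → [tR]□1

The machine reaches the reject state tR and halts.

The machine executed 1 step before halting.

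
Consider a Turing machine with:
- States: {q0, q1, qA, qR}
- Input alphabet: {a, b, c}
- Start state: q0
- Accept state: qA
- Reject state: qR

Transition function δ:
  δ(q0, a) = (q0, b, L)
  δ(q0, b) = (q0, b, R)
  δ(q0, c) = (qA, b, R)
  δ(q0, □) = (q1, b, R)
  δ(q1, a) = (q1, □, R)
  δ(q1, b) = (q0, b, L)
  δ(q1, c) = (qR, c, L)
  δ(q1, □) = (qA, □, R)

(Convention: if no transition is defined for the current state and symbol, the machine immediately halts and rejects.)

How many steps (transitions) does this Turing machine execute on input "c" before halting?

Execution trace:
Initial: [q0]c
Step 1: δ(q0, c) = (qA, b, R) → b[qA]□

The machine reaches the accept state qA and halts.

The machine executed 1 step before halting.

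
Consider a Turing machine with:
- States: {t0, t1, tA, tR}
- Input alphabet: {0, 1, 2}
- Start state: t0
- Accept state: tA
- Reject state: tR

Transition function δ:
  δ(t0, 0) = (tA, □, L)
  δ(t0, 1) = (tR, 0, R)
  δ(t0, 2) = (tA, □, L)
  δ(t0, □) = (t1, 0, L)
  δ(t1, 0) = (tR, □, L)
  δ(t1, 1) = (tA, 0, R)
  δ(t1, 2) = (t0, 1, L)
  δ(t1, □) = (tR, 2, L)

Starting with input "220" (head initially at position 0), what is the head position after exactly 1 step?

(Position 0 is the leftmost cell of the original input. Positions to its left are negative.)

Execution trace (head position shown):
Step 0: [t0]220  (head at position 0)
Step 1: move left → [tA]□□20  (head at position -1)

After 1 step, the head is at position -1.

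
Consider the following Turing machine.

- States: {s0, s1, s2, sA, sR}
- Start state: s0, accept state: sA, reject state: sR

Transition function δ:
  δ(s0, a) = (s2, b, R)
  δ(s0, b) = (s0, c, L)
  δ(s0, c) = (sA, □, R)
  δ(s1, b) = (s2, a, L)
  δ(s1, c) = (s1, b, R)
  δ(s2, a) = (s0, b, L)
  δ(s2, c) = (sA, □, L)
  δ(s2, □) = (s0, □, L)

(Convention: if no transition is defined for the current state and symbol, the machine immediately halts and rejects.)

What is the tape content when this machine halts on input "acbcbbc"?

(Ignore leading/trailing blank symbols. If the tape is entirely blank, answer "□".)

Execution trace:
Initial: [s0]acbcbbc
Step 1: δ(s0, a) = (s2, b, R) → b[s2]cbcbbc
Step 2: δ(s2, c) = (sA, □, L) → [sA]b□bcbbc

The machine reaches the accept state sA and halts.

Final tape (ignoring leading/trailing blanks): b□bcbbc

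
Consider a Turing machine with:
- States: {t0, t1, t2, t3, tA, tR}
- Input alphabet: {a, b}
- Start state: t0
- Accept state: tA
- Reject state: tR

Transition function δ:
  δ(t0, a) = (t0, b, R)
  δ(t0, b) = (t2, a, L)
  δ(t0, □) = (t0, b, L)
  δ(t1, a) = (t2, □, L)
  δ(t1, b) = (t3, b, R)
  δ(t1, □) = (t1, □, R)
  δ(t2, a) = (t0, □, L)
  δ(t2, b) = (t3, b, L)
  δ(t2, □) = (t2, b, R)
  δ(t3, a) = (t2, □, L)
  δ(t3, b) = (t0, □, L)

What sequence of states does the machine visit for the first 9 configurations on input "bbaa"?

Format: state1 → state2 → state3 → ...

Execution trace:
Initial: [t0]bbaa
Step 1: δ(t0, b) = (t2, a, L) → [t2]□abaa
Step 2: δ(t2, □) = (t2, b, R) → b[t2]abaa
Step 3: δ(t2, a) = (t0, □, L) → [t0]b□baa
Step 4: δ(t0, b) = (t2, a, L) → [t2]□a□baa
Step 5: δ(t2, □) = (t2, b, R) → b[t2]a□baa
Step 6: δ(t2, a) = (t0, □, L) → [t0]b□□baa
Step 7: δ(t0, b) = (t2, a, L) → [t2]□a□□baa
Step 8: δ(t2, □) = (t2, b, R) → b[t2]a□□baa

State sequence: t0 → t2 → t2 → t0 → t2 → t2 → t0 → t2 → t2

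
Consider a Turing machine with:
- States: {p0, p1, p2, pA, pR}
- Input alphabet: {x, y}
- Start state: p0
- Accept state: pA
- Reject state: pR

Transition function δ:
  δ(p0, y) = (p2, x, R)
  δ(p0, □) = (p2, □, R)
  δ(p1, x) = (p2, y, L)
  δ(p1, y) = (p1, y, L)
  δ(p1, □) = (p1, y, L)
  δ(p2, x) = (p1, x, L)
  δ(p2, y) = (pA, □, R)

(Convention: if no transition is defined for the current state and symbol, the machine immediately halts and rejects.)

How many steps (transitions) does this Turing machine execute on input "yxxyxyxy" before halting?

Execution trace:
Initial: [p0]yxxyxyxy
Step 1: δ(p0, y) = (p2, x, R) → x[p2]xxyxyxy
Step 2: δ(p2, x) = (p1, x, L) → [p1]xxxyxyxy
Step 3: δ(p1, x) = (p2, y, L) → [p2]□yxxyxyxy

No transition is defined for δ(p2, □). By convention the machine halts and rejects.

The machine executed 3 steps before halting.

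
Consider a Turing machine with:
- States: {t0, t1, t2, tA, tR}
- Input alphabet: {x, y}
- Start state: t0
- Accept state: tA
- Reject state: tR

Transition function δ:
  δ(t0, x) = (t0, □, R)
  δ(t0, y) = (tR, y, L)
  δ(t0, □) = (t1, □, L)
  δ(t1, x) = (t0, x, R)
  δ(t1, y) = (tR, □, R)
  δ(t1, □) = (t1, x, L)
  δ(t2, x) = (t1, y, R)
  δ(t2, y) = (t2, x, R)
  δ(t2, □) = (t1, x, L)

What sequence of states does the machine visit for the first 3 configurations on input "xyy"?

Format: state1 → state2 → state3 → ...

Execution trace:
Initial: [t0]xyy
Step 1: δ(t0, x) = (t0, □, R) → □[t0]yy
Step 2: δ(t0, y) = (tR, y, L) → [tR]□yy

The machine reaches the reject state tR and halts.

State sequence: t0 → t0 → tR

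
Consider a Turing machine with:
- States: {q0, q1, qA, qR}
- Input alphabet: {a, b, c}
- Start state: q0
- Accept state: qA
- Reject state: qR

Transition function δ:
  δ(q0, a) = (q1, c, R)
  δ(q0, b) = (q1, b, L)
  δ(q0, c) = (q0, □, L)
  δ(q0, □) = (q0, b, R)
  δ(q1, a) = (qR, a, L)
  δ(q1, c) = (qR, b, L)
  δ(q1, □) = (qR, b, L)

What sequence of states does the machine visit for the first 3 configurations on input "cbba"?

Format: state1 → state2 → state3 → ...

Execution trace:
Initial: [q0]cbba
Step 1: δ(q0, c) = (q0, □, L) → [q0]□□bba
Step 2: δ(q0, □) = (q0, b, R) → b[q0]□bba

State sequence: q0 → q0 → q0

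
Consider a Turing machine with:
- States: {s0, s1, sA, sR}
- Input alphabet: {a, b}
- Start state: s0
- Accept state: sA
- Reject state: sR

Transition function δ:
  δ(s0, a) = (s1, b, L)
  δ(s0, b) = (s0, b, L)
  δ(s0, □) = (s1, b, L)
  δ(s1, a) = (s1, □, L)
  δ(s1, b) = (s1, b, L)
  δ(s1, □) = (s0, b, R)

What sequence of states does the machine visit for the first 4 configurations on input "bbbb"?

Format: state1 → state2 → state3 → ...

Execution trace:
Initial: [s0]bbbb
Step 1: δ(s0, b) = (s0, b, L) → [s0]□bbbb
Step 2: δ(s0, □) = (s1, b, L) → [s1]□bbbbb
Step 3: δ(s1, □) = (s0, b, R) → b[s0]bbbbb

State sequence: s0 → s0 → s1 → s0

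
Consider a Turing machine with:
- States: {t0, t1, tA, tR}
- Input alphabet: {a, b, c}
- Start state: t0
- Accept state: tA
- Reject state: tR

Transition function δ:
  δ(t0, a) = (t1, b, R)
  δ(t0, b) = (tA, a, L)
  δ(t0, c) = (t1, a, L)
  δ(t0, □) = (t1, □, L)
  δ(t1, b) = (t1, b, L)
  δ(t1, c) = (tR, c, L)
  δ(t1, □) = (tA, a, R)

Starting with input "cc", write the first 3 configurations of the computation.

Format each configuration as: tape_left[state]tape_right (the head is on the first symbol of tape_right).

Transitions applied:
Step 1: δ(t0, c) = (t1, a, L)
Step 2: δ(t1, □) = (tA, a, R)

The first 3 configurations are:
[t0]cc ⊢ [t1]□ac ⊢ a[tA]ac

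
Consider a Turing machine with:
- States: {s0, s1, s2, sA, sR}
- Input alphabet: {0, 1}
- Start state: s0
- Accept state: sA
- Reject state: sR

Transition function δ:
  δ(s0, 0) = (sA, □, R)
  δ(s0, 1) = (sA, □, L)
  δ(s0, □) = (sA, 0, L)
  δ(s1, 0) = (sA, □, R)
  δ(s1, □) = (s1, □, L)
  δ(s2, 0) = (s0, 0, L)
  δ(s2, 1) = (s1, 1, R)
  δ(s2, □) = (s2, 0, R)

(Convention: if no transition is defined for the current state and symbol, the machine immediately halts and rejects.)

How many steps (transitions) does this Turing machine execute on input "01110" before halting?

Execution trace:
Initial: [s0]01110
Step 1: δ(s0, 0) = (sA, □, R) → □[sA]1110

The machine reaches the accept state sA and halts.

The machine executed 1 step before halting.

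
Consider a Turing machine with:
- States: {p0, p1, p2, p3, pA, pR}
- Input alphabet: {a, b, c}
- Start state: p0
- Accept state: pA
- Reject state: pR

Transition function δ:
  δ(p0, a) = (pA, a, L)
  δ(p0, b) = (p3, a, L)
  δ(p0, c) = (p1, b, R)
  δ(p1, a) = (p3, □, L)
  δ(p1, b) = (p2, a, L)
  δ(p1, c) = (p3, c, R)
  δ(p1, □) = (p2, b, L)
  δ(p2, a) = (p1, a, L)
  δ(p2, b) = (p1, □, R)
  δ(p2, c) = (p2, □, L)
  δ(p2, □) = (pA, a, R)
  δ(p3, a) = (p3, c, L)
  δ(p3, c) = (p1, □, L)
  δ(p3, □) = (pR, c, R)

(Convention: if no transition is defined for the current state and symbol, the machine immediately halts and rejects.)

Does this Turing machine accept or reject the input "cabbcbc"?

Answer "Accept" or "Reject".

Execution trace:
Initial: [p0]cabbcbc
Step 1: δ(p0, c) = (p1, b, R) → b[p1]abbcbc
Step 2: δ(p1, a) = (p3, □, L) → [p3]b□bbcbc

No transition is defined for δ(p3, b). By convention the machine halts and rejects.

Answer: Reject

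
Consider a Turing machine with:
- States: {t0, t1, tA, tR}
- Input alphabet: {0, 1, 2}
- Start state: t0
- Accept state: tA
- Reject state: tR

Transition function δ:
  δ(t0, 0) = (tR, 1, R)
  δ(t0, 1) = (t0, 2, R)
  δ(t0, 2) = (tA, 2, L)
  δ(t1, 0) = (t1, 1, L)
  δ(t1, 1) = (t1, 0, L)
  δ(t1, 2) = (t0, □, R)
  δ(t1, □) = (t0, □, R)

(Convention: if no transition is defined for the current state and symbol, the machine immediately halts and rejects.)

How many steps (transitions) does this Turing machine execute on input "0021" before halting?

Execution trace:
Initial: [t0]0021
Step 1: δ(t0, 0) = (tR, 1, R) → 1[tR]021

The machine reaches the reject state tR and halts.

The machine executed 1 step before halting.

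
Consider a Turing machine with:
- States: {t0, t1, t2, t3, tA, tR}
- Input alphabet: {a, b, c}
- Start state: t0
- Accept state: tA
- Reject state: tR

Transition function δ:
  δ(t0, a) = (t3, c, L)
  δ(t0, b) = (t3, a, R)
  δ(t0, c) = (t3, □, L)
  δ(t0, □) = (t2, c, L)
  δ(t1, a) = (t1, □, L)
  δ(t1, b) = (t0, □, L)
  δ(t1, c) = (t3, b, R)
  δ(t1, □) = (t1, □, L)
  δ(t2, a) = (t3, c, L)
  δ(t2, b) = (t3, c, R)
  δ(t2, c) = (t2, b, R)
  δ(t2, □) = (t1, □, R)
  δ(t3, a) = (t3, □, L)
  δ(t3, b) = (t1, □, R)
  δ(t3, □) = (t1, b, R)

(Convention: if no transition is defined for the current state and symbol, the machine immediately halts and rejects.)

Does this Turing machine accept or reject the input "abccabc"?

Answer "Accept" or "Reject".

Execution trace:
Initial: [t0]abccabc
Step 1: δ(t0, a) = (t3, c, L) → [t3]□cbccabc
Step 2: δ(t3, □) = (t1, b, R) → b[t1]cbccabc
Step 3: δ(t1, c) = (t3, b, R) → bb[t3]bccabc
Step 4: δ(t3, b) = (t1, □, R) → bb□[t1]ccabc
Step 5: δ(t1, c) = (t3, b, R) → bb□b[t3]cabc

No transition is defined for δ(t3, c). By convention the machine halts and rejects.

Answer: Reject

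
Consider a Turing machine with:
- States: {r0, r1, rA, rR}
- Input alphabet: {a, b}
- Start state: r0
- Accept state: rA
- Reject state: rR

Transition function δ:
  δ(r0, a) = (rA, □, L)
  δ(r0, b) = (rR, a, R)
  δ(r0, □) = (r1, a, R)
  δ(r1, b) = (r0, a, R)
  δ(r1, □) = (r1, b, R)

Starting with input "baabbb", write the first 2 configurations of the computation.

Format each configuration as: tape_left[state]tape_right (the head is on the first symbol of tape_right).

Transitions applied:
Step 1: δ(r0, b) = (rR, a, R)

The first 2 configurations are:
[r0]baabbb ⊢ a[rR]aabbb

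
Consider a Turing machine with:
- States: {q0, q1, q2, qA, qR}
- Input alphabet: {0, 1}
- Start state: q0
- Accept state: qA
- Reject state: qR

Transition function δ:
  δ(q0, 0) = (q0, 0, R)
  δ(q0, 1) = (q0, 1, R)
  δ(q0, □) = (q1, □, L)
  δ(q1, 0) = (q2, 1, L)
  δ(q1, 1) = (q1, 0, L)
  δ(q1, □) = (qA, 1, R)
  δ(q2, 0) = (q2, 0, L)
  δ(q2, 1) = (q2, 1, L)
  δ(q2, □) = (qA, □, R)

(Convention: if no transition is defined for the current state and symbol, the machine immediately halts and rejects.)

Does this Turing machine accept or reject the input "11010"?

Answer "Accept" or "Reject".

Execution trace:
Initial: [q0]11010
Step 1: δ(q0, 1) = (q0, 1, R) → 1[q0]1010
Step 2: δ(q0, 1) = (q0, 1, R) → 11[q0]010
Step 3: δ(q0, 0) = (q0, 0, R) → 110[q0]10
Step 4: δ(q0, 1) = (q0, 1, R) → 1101[q0]0
Step 5: δ(q0, 0) = (q0, 0, R) → 11010[q0]□
Step 6: δ(q0, □) = (q1, □, L) → 1101[q1]0□
Step 7: δ(q1, 0) = (q2, 1, L) → 110[q2]11□
Step 8: δ(q2, 1) = (q2, 1, L) → 11[q2]011□
Step 9: δ(q2, 0) = (q2, 0, L) → 1[q2]1011□
Step 10: δ(q2, 1) = (q2, 1, L) → [q2]11011□
Step 11: δ(q2, 1) = (q2, 1, L) → [q2]□11011□
Step 12: δ(q2, □) = (qA, □, R) → □[qA]11011□

The machine reaches the accept state qA and halts.

Answer: Accept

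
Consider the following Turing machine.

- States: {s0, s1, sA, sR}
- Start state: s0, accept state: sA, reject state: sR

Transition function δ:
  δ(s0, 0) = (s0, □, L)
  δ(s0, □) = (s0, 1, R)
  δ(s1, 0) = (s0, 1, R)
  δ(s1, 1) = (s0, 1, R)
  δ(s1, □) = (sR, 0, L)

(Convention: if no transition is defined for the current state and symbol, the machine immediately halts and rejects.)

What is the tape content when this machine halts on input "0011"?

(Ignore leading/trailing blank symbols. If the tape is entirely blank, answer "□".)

Execution trace:
Initial: [s0]0011
Step 1: δ(s0, 0) = (s0, □, L) → [s0]□□011
Step 2: δ(s0, □) = (s0, 1, R) → 1[s0]□011
Step 3: δ(s0, □) = (s0, 1, R) → 11[s0]011
Step 4: δ(s0, 0) = (s0, □, L) → 1[s0]1□11

No transition is defined for δ(s0, 1). By convention the machine halts and rejects.

Final tape (ignoring leading/trailing blanks): 11□11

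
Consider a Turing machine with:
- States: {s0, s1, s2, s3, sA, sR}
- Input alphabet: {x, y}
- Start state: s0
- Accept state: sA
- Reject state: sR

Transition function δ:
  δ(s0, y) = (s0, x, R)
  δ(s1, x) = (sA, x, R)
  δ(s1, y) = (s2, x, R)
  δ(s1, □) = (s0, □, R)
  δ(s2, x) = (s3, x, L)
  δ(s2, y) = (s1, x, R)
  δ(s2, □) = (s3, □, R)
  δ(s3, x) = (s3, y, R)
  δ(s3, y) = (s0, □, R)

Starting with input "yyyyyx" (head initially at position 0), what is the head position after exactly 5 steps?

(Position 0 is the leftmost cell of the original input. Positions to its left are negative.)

Execution trace (head position shown):
Step 0: [s0]yyyyyx  (head at position 0)
Step 1: move right → x[s0]yyyyx  (head at position 1)
Step 2: move right → xx[s0]yyyx  (head at position 2)
Step 3: move right → xxx[s0]yyx  (head at position 3)
Step 4: move right → xxxx[s0]yx  (head at position 4)
Step 5: move right → xxxxx[s0]x  (head at position 5)

After 5 steps, the head is at position 5.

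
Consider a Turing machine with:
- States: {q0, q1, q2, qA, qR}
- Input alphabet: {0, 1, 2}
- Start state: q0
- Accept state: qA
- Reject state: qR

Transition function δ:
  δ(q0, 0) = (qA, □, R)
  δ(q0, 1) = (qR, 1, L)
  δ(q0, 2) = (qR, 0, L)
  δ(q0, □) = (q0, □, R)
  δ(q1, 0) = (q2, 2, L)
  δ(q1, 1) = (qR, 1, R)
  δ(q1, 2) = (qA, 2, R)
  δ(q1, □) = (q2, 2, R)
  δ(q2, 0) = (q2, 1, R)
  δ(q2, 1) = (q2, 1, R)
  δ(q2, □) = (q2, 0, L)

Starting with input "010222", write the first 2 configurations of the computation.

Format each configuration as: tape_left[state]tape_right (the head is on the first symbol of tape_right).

Transitions applied:
Step 1: δ(q0, 0) = (qA, □, R)

The first 2 configurations are:
[q0]010222 ⊢ □[qA]10222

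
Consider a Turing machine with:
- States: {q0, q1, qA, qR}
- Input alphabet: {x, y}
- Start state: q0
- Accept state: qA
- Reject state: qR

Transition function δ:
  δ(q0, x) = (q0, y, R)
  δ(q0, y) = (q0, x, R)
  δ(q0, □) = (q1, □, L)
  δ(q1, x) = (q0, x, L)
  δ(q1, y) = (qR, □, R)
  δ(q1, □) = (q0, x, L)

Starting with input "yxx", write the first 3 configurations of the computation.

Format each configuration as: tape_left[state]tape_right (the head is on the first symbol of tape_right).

Transitions applied:
Step 1: δ(q0, y) = (q0, x, R)
Step 2: δ(q0, x) = (q0, y, R)

The first 3 configurations are:
[q0]yxx ⊢ x[q0]xx ⊢ xy[q0]x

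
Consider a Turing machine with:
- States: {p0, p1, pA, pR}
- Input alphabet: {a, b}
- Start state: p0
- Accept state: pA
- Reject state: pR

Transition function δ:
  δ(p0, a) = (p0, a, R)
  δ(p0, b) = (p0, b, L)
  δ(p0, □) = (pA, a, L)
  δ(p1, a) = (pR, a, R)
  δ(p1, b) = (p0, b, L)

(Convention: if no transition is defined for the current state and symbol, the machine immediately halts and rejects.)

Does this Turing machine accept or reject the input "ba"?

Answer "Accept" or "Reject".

Execution trace:
Initial: [p0]ba
Step 1: δ(p0, b) = (p0, b, L) → [p0]□ba
Step 2: δ(p0, □) = (pA, a, L) → [pA]□aba

The machine reaches the accept state pA and halts.

Answer: Accept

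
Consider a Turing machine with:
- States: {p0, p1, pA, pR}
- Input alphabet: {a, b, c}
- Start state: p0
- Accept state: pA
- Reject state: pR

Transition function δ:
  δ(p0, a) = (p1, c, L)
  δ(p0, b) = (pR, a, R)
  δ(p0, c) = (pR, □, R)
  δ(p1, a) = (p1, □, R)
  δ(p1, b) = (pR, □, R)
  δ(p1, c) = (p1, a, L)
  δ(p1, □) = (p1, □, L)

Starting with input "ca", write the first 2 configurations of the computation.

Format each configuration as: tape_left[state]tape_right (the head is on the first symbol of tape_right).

Transitions applied:
Step 1: δ(p0, c) = (pR, □, R)

The first 2 configurations are:
[p0]ca ⊢ □[pR]a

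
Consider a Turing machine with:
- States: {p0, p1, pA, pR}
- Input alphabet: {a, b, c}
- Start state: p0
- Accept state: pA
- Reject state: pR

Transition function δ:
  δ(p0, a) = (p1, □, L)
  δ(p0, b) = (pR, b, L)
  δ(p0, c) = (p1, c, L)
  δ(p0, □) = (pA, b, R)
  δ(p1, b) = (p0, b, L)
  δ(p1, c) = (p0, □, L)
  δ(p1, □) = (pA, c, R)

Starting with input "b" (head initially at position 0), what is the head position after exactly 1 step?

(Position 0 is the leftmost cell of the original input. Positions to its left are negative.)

Execution trace (head position shown):
Step 0: [p0]b  (head at position 0)
Step 1: move left → [pR]□b  (head at position -1)

After 1 step, the head is at position -1.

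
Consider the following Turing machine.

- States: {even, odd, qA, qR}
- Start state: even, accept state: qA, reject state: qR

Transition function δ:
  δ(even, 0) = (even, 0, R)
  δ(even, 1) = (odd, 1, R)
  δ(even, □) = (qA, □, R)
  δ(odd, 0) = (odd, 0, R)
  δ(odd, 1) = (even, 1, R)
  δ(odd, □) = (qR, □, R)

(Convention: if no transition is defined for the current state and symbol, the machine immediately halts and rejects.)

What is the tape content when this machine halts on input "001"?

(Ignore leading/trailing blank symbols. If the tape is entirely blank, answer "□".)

Execution trace:
Initial: [even]001
Step 1: δ(even, 0) = (even, 0, R) → 0[even]01
Step 2: δ(even, 0) = (even, 0, R) → 00[even]1
Step 3: δ(even, 1) = (odd, 1, R) → 001[odd]□
Step 4: δ(odd, □) = (qR, □, R) → 001□[qR]□

The machine reaches the reject state qR and halts.

Final tape (ignoring leading/trailing blanks): 001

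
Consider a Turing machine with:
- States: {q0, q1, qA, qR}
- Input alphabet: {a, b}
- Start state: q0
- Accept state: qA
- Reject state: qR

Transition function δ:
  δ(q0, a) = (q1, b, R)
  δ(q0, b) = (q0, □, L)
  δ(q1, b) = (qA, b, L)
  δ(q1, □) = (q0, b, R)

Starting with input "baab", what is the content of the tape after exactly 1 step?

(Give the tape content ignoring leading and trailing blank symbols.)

Execution trace:
Initial: [q0]baab
Step 1: δ(q0, b) = (q0, □, L) → [q0]□□aab

No transition is defined for δ(q0, □). By convention the machine halts and rejects.

After 1 step, the tape (ignoring leading/trailing blanks) is: aab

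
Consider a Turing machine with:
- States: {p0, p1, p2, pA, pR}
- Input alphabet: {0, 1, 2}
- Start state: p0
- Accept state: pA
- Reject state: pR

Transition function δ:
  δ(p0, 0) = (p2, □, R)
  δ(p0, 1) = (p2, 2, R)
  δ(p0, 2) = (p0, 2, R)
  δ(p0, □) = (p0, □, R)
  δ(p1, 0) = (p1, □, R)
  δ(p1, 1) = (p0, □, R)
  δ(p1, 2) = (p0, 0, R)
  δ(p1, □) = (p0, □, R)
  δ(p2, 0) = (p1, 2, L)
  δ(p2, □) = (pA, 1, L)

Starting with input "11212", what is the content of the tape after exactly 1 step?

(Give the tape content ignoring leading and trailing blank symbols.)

Execution trace:
Initial: [p0]11212
Step 1: δ(p0, 1) = (p2, 2, R) → 2[p2]1212

No transition is defined for δ(p2, 1). By convention the machine halts and rejects.

After 1 step, the tape (ignoring leading/trailing blanks) is: 21212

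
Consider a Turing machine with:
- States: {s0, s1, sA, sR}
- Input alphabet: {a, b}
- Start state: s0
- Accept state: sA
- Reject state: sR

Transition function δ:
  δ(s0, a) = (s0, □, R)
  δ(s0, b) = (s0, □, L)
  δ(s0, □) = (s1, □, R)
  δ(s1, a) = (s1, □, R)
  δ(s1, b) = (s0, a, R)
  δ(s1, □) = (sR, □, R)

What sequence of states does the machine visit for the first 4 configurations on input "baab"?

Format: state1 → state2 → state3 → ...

Execution trace:
Initial: [s0]baab
Step 1: δ(s0, b) = (s0, □, L) → [s0]□□aab
Step 2: δ(s0, □) = (s1, □, R) → □[s1]□aab
Step 3: δ(s1, □) = (sR, □, R) → □□[sR]aab

The machine reaches the reject state sR and halts.

State sequence: s0 → s0 → s1 → sR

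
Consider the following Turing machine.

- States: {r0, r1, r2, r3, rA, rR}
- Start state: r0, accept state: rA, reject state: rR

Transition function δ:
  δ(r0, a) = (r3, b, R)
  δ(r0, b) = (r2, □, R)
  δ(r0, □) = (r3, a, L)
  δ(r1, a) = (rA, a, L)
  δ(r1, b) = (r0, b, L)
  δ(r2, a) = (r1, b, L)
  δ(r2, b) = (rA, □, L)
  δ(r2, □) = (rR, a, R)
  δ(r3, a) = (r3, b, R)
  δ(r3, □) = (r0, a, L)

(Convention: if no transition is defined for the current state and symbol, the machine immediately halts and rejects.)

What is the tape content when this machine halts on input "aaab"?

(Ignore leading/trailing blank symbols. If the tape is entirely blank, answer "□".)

Execution trace:
Initial: [r0]aaab
Step 1: δ(r0, a) = (r3, b, R) → b[r3]aab
Step 2: δ(r3, a) = (r3, b, R) → bb[r3]ab
Step 3: δ(r3, a) = (r3, b, R) → bbb[r3]b

No transition is defined for δ(r3, b). By convention the machine halts and rejects.

Final tape (ignoring leading/trailing blanks): bbbb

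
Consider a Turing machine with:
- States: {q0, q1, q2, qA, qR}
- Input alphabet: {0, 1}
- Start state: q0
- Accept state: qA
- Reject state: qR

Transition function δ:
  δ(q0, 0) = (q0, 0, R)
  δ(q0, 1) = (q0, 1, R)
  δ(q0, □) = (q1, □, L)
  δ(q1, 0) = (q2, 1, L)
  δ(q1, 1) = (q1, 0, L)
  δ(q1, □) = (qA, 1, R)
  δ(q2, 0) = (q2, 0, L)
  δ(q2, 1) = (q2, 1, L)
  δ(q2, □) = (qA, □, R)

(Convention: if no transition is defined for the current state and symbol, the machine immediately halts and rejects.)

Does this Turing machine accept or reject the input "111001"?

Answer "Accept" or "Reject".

Execution trace:
Initial: [q0]111001
Step 1: δ(q0, 1) = (q0, 1, R) → 1[q0]11001
Step 2: δ(q0, 1) = (q0, 1, R) → 11[q0]1001
Step 3: δ(q0, 1) = (q0, 1, R) → 111[q0]001
Step 4: δ(q0, 0) = (q0, 0, R) → 1110[q0]01
Step 5: δ(q0, 0) = (q0, 0, R) → 11100[q0]1
Step 6: δ(q0, 1) = (q0, 1, R) → 111001[q0]□
Step 7: δ(q0, □) = (q1, □, L) → 11100[q1]1□
Step 8: δ(q1, 1) = (q1, 0, L) → 1110[q1]00□
Step 9: δ(q1, 0) = (q2, 1, L) → 111[q2]010□
Step 10: δ(q2, 0) = (q2, 0, L) → 11[q2]1010□
Step 11: δ(q2, 1) = (q2, 1, L) → 1[q2]11010□
Step 12: δ(q2, 1) = (q2, 1, L) → [q2]111010□
Step 13: δ(q2, 1) = (q2, 1, L) → [q2]□111010□
Step 14: δ(q2, □) = (qA, □, R) → □[qA]111010□

The machine reaches the accept state qA and halts.

Answer: Accept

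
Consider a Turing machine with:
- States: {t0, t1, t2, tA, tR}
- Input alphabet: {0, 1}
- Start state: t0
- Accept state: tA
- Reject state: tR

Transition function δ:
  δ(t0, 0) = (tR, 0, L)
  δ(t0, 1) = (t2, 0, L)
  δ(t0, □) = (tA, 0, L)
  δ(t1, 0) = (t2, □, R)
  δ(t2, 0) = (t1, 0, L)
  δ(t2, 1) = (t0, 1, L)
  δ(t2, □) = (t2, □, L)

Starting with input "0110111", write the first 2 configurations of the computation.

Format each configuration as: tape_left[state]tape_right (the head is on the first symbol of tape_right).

Transitions applied:
Step 1: δ(t0, 0) = (tR, 0, L)

The first 2 configurations are:
[t0]0110111 ⊢ [tR]□0110111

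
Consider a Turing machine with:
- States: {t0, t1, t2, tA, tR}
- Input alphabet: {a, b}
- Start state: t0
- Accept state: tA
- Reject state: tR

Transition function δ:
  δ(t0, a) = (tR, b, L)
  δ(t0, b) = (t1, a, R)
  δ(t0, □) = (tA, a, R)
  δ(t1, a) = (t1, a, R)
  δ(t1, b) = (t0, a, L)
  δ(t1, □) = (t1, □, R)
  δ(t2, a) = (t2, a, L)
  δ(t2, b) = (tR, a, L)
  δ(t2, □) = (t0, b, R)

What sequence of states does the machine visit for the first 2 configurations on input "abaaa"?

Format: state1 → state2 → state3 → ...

Execution trace:
Initial: [t0]abaaa
Step 1: δ(t0, a) = (tR, b, L) → [tR]□bbaaa

The machine reaches the reject state tR and halts.

State sequence: t0 → tR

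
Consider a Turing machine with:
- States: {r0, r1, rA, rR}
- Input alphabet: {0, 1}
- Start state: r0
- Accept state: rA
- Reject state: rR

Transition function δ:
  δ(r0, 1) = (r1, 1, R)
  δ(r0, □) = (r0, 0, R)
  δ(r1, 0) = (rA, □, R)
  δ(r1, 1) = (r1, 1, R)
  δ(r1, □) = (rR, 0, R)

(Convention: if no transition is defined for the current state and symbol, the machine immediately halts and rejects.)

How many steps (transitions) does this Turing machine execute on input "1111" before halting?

Execution trace:
Initial: [r0]1111
Step 1: δ(r0, 1) = (r1, 1, R) → 1[r1]111
Step 2: δ(r1, 1) = (r1, 1, R) → 11[r1]11
Step 3: δ(r1, 1) = (r1, 1, R) → 111[r1]1
Step 4: δ(r1, 1) = (r1, 1, R) → 1111[r1]□
Step 5: δ(r1, □) = (rR, 0, R) → 11110[rR]□

The machine reaches the reject state rR and halts.

The machine executed 5 steps before halting.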